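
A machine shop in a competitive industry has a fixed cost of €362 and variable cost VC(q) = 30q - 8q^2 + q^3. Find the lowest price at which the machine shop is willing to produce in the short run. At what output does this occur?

€14 per unit, at q = 4

The shutdown price is the minimum of AVC. VC = 30q - 8q^2 + q^3, so AVC = 30 - 8q + q^2.
dAVC/dq = -8 + 2q = 0 gives q = 4. min AVC = 30 - 8·4 + 4^2 = 14.
For P < €14 the firm produces nothing.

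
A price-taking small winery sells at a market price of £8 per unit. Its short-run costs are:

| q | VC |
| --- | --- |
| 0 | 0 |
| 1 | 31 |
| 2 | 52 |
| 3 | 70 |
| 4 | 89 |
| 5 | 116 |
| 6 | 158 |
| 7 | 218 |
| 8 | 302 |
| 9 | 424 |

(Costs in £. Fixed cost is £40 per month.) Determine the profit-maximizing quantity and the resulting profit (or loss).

Compute π = P·q − TC at each output: q=0: -40; q=1: -63; q=2: -76; q=3: -86; q=4: -97; q=5: -116; q=6: -150; q=7: -202; q=8: -278; q=9: -392.
Profit is highest at q = 0. Equivalently, the lowest AVC in the table is 89/4 ≈ £22.25 at q = 4, and P = £8 falls below it — price never covers variable cost, so the firm shuts down and loses only its fixed cost.

q = 0 (shut down); profit = -£40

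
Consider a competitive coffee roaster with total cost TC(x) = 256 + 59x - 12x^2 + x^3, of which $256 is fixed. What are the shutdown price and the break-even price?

Shutdown price = $23; break-even price = $59

Shutdown price = min AVC. AVC = 59 - 12x + x^2, with vertex at x = 6 and minimum $23.
ATC = 256/x + 59 - 12x + x^2. Setting dATC/dx = −256/x^2 − 12 + 2x = 0 gives x = 8 (since 2·8^3 − 12·8^2 = 256).
min ATC = 256/8 + 59 − 12·8 + 8^2 = $59. That is the break-even price.
For $23 ≤ P < $59 the firm produces at a loss; below $23 it shuts down.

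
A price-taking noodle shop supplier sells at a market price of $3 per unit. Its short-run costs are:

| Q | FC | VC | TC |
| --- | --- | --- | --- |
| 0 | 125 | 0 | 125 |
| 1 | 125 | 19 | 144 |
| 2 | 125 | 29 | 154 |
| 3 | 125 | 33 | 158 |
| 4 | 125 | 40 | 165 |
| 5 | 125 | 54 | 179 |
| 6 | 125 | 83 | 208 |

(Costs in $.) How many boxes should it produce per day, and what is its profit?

Q = 0 (shut down); profit = -$125

Tabulate TR − TC: Q=0: -125; Q=1: -141; Q=2: -148; Q=3: -149; Q=4: -153; Q=5: -164; Q=6: -190.
Profit is highest at Q = 0. Equivalently, the lowest AVC in the table is 40/4 ≈ $10 at Q = 4, and P = $3 falls below it — price never covers variable cost, so the firm shuts down and loses only its fixed cost.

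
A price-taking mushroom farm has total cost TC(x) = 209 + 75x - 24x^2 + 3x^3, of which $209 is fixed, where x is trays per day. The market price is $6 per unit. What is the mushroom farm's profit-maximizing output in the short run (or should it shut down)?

From TC, MC = TC'(x) = 75 - 48x + 9x^2 and AVC = VC/x = 75 - 24x + 3x^2.
AVC hits its minimum where MC = AVC, at x = 4, giving min AVC = 75 - 24·4 + 3·4^2 = $27.
With P < min AVC ($6 < $27), every unit sold adds to the loss.
Best response: produce nothing and absorb the $209 fixed cost.

Shut down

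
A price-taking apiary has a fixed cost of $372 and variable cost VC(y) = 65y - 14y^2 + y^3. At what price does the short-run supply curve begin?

$16 per unit

Short-run supply begins at min AVC. From VC = 65y - 14y^2 + y^3, AVC = 65 - 14y + y^2.
At the minimum of AVC, MC = AVC. MC = 65 - 28y + 3y^2; setting MC = AVC gives 2y^2 - 14y = 0, so y = 7. min AVC = 16.
For P < $16 the firm produces nothing.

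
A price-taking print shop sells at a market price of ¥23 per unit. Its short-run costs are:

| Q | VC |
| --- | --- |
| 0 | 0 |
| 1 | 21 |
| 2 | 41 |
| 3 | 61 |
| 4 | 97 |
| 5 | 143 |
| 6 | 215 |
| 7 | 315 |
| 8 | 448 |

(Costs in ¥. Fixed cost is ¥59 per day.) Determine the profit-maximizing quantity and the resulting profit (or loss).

Compute π = P·Q − TC at each output: Q=0: -59; Q=1: -57; Q=2: -54; Q=3: -51; Q=4: -64; Q=5: -87; Q=6: -136; Q=7: -213; Q=8: -323.
Profit is maximized at Q = 3. AVC there is 61/3 = ¥20.33 ≤ P, so producing beats shutting down (which would give -¥59).

Q = 3; profit = -¥51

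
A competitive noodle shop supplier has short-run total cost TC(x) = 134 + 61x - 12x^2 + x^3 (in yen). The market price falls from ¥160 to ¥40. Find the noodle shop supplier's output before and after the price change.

Output falls from 11 to 7

AVC = 61 - 12x + x^2, minimized at x = 6 where min AVC = ¥25. MC = 61 - 24x + 3x^2.
At P = ¥160 ≥ min AVC, set P = MC on the rising branch: x = 11.
At P = ¥40 ≥ min AVC, set P = MC: x = 7. The firm stays open but cuts output.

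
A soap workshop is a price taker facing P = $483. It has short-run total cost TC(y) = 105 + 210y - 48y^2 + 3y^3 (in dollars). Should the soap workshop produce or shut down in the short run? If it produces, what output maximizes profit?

Produce at y = 13

Strip out fixed cost: VC = 210y - 48y^2 + 3y^3. Then AVC = 210 - 48y + 3y^2 and MC = 210 - 96y + 9y^2.
AVC is minimized where dAVC/dy = -48 + 6y = 0, at y = 8; min AVC = 210 - 48·8 + 3·8^2 = $18.
Since P = $483 ≥ min AVC = $18, price covers variable cost and the firm should produce.
Set P = MC: 483 = 210 - 96y + 9y^2 → -273 - 96y + 9y^2 = 0. The roots are y = -7/3 and y = 13; the profit-maximizing output is on the rising part of MC, so y* = 13.
Check: AVC at y = 13 is $93 ≤ P, so revenue covers variable cost.
Profit = P·y − TC = 483·13 − 1314 = $4965.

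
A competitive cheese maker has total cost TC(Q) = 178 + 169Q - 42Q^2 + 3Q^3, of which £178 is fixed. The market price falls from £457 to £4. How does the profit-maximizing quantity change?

AVC = 169 - 42Q + 3Q^2, minimized at Q = 7 where min AVC = £22. MC = 169 - 84Q + 9Q^2.
With P = £457 above the shutdown price, P = MC gives Q = 12.
At P = £4 < min AVC = £22, price no longer covers variable cost at any output, so the firm shuts down: Q = 0.

Output falls from 12 to 0 (the firm shuts down)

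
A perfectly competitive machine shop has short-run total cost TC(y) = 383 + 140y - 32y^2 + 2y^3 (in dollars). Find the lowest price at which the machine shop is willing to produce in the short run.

$12 per unit

Short-run supply begins at min AVC. From VC = 140y - 32y^2 + 2y^3, AVC = 140 - 32y + 2y^2.
At the minimum of AVC, MC = AVC. MC = 140 - 64y + 6y^2; setting MC = AVC gives 4y^2 - 32y = 0, so y = 8. min AVC = 12.
The firm shuts down for any P below $12.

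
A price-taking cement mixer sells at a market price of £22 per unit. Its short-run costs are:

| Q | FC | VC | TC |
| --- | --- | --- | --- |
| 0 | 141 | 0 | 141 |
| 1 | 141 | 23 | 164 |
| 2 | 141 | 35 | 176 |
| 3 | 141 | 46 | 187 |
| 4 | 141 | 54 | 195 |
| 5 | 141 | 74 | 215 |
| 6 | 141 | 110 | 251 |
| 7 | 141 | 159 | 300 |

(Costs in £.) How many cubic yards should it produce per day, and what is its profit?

Profit at each row (π = 22Q − TC): Q=0: -141; Q=1: -142; Q=2: -132; Q=3: -121; Q=4: -107; Q=5: -105; Q=6: -119; Q=7: -146.
Profit is maximized at Q = 5. AVC there is 74/5 = £14.80 ≤ P, so producing beats shutting down (which would give -£141).

Q = 5; profit = -£105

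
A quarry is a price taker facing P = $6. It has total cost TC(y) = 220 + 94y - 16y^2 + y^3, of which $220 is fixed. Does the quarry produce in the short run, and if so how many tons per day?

Shut down

Strip out fixed cost: VC = 94y - 16y^2 + y^3. Then AVC = 94 - 16y + y^2 and MC = 94 - 32y + 3y^2.
The AVC parabola has its vertex at y = 16/2 = 8, where AVC = 94 - 16·8 + 8^2 = $30.
With P < min AVC ($6 < $30), every unit sold adds to the loss.
Best response: produce nothing and absorb the $220 fixed cost.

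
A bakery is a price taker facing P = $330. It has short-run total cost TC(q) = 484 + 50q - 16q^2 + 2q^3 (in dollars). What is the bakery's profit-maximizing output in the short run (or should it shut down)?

Produce at q = 10

From TC, MC = TC'(q) = 50 - 32q + 6q^2 and AVC = VC/q = 50 - 16q + 2q^2.
The AVC parabola has its vertex at q = 16/4 = 4, where AVC = 50 - 16·4 + 2·4^2 = $18.
Because $330 ≥ $18, revenue can cover variable cost; the firm operates.
P = MC gives -280 - 32q + 6q^2 = 0, with roots -14/3 and 10. Take the larger (rising MC): q* = 10.
Check: AVC at q = 10 is $90 ≤ P, so revenue covers variable cost.
Profit = P·q − TC = 330·10 − 1384 = $1916.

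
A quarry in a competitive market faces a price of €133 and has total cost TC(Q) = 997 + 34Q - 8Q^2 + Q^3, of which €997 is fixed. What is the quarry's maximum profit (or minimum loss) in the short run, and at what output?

Profit = -€187 at Q = 9

AVC = 34 - 8Q + Q^2; min AVC = €18 at Q = 4. Since P = €133 ≥ min AVC, the firm produces.
MC = 34 - 16Q + 3Q^2. Setting P = MC and taking the root on the rising branch gives Q* = 9.
TR = 133·9 = 1197. TC = 997 + 387 = 1384. Profit = 1197 − 1384 = -€187.
That loss of €187 beats the €997 the firm would lose by shutting down; producing recovers €810 of fixed cost.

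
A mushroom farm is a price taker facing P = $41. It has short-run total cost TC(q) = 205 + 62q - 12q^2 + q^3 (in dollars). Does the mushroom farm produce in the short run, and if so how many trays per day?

Variable cost is VC = 62q - 12q^2 + q^3, so AVC = VC/q = 62 - 12q + q^2 and MC = dTC/dq = 62 - 24q + 3q^2.
AVC hits its minimum where MC = AVC, at q = 6, giving min AVC = 62 - 12·6 + 6^2 = $26.
P = $41 exceeds min AVC = $26, so the firm stays open.
P = MC gives 21 - 24q + 3q^2 = 0, with roots 1 and 7. Take the larger (rising MC): q* = 7.
Check: AVC at q = 7 is $27 ≤ P, so revenue covers variable cost.
Profit = P·q − TC = 41·7 − 394 = -$107, a loss, but smaller than the $205 fixed cost the firm would lose by shutting down.

Produce at q = 7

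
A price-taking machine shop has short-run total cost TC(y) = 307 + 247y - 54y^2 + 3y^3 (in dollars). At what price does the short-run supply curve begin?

The shutdown price is the minimum of AVC. VC = 247y - 54y^2 + 3y^3, so AVC = 247 - 54y + 3y^2.
dAVC/dy = -54 + 6y = 0 gives y = 9. min AVC = 247 - 54·9 + 3·9^2 = 4.
The firm shuts down for any P below $4.

$4 per unit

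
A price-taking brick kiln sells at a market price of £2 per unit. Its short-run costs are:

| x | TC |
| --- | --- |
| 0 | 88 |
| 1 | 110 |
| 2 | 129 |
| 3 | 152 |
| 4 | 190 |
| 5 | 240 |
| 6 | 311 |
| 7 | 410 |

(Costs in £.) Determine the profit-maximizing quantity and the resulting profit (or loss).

x = 0 (shut down); profit = -£88

Compute π = P·x − TC at each output: x=0: -88; x=1: -108; x=2: -125; x=3: -146; x=4: -182; x=5: -230; x=6: -299; x=7: -396.
Profit is highest at x = 0. Equivalently, the lowest AVC in the table is 41/2 ≈ £20.50 at x = 2, and P = £2 falls below it — price never covers variable cost, so the firm shuts down and loses only its fixed cost.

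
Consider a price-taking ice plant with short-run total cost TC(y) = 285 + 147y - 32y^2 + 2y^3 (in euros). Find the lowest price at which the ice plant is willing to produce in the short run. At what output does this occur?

€19 per unit, at y = 8

Short-run supply begins at min AVC. From VC = 147y - 32y^2 + 2y^3, AVC = 147 - 32y + 2y^2.
At the minimum of AVC, MC = AVC. MC = 147 - 64y + 6y^2; setting MC = AVC gives 4y^2 - 32y = 0, so y = 8. min AVC = 19.
For P < €19 the firm produces nothing.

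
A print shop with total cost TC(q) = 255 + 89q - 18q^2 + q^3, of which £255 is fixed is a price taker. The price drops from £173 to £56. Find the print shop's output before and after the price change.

MC = 89 - 36q + 3q^2; the shutdown threshold is min AVC = £8 (at q = 9).
At P = £173 ≥ min AVC, set P = MC on the rising branch: q = 14.
At P = £56 ≥ min AVC, set P = MC: q = 11. The firm stays open but cuts output.

Output falls from 14 to 11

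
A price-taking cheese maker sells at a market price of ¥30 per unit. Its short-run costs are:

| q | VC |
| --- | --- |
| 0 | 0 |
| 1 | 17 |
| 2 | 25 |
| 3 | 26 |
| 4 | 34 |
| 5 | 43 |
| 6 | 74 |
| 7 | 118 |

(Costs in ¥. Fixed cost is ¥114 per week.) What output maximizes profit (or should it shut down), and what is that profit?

Compute π = P·q − TC at each output: q=0: -114; q=1: -101; q=2: -79; q=3: -50; q=4: -28; q=5: -7; q=6: -8; q=7: -22.
Profit is maximized at q = 5. AVC there is 43/5 = ¥8.60 ≤ P, so producing beats shutting down (which would give -¥114).

q = 5; profit = -¥7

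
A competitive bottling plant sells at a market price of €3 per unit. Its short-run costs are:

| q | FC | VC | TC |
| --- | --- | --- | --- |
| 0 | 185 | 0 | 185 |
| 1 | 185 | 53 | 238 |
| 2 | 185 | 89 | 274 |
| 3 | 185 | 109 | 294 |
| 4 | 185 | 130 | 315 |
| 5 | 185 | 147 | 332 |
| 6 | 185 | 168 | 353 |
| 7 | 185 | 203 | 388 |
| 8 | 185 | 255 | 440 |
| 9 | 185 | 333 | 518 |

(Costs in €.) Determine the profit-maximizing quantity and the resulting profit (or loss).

Compute π = P·q − TC at each output: q=0: -185; q=1: -235; q=2: -268; q=3: -285; q=4: -303; q=5: -317; q=6: -335; q=7: -367; q=8: -416; q=9: -491.
Profit is highest at q = 0. Equivalently, the lowest AVC in the table is 168/6 ≈ €28 at q = 6, and P = €3 falls below it — price never covers variable cost, so the firm shuts down and loses only its fixed cost.

q = 0 (shut down); profit = -€185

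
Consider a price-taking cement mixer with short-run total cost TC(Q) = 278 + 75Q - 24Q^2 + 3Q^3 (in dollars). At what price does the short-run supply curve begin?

$27 per unit

The firm shuts down when price falls below the minimum of average variable cost. AVC = VC/Q = 75 - 24Q + 3Q^2.
At the minimum of AVC, MC = AVC. MC = 75 - 48Q + 9Q^2; setting MC = AVC gives 6Q^2 - 24Q = 0, so Q = 4. min AVC = 27.
For P < $27 the firm produces nothing.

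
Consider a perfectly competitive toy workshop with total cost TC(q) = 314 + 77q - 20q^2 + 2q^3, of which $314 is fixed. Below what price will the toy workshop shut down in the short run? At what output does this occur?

Short-run supply begins at min AVC. From VC = 77q - 20q^2 + 2q^3, AVC = 77 - 20q + 2q^2.
At the minimum of AVC, MC = AVC. MC = 77 - 40q + 6q^2; setting MC = AVC gives 4q^2 - 20q = 0, so q = 5. min AVC = 27.
The firm shuts down for any P below $27.

$27 per unit, at q = 5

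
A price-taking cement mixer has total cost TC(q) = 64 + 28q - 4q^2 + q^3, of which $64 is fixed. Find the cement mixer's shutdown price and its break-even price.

AVC = 28 - 4q + q^2; minimized at q = 2, giving min AVC = $24. That is the shutdown price.
ATC = 64/q + 28 - 4q + q^2. Setting dATC/dq = −64/q^2 − 4 + 2q = 0 gives q = 4 (since 2·4^3 − 4·4^2 = 64).
min ATC = 64/4 + 28 − 4·4 + 4^2 = $44. That is the break-even price.
For $24 ≤ P < $44 the firm produces at a loss; below $24 it shuts down.

Shutdown price = $24; break-even price = $44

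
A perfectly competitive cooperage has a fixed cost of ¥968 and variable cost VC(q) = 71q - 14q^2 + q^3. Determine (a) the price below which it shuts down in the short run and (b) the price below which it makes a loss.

Shutdown price = ¥22; break-even price = ¥126

Shutdown price = min AVC. AVC = 71 - 14q + q^2, with vertex at q = 7 and minimum ¥22.
ATC = 968/q + 71 - 14q + q^2. Setting dATC/dq = −968/q^2 − 14 + 2q = 0 gives q = 11 (since 2·11^3 − 14·11^2 = 968).
min ATC = 968/11 + 71 − 14·11 + 11^2 = ¥126. That is the break-even price.
Between these two prices the firm operates at a loss; above ¥126 it earns a profit.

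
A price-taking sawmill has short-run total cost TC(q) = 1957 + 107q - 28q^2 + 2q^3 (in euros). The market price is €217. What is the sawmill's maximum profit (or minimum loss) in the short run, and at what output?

AVC = 107 - 28q + 2q^2; min AVC = €9 at q = 7. Since P = €217 ≥ min AVC, the firm produces.
With MC = 107 - 56q + 6q^2, P = MC on the upward-sloping part at q* = 11.
TR = 217·11 = 2387. TC = 1957 + 451 = 2408. Profit = 2387 − 2408 = -€21.
That loss of €21 beats the €1957 the firm would lose by shutting down; producing recovers €1936 of fixed cost.

Profit = -€21 at q = 11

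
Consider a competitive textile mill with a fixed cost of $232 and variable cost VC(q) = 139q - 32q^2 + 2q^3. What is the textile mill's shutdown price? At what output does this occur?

$11 per unit, at q = 8

The shutdown price is the minimum of AVC. VC = 139q - 32q^2 + 2q^3, so AVC = 139 - 32q + 2q^2.
dAVC/dq = -32 + 4q = 0 gives q = 8. min AVC = 139 - 32·8 + 2·8^2 = 11.
For P < $11 the firm produces nothing.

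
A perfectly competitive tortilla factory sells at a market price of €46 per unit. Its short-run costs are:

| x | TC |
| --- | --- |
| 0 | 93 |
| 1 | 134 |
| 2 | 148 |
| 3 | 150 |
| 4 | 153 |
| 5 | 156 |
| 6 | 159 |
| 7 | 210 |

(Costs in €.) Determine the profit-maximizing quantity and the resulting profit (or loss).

x = 6; profit = €117

Profit at each row (π = 46x − TC): x=0: -93; x=1: -88; x=2: -56; x=3: -12; x=4: 31; x=5: 74; x=6: 117; x=7: 112.
Profit is maximized at x = 6. AVC there is 66/6 = €11 ≤ P, so producing beats shutting down (which would give -€93).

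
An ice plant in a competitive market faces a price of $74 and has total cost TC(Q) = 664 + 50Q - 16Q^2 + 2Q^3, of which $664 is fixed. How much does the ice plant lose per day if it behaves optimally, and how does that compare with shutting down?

Profit = -$376 at Q = 6

AVC = 50 - 16Q + 2Q^2 has its minimum $18 at Q = 4; price $74 clears that bar, so the firm operates.
With MC = 50 - 32Q + 6Q^2, P = MC on the upward-sloping part at Q* = 6.
TR = 74·6 = 444. TC = 664 + 156 = 820. Profit = 444 − 820 = -$376.
That loss of $376 beats the $664 the firm would lose by shutting down; producing recovers $288 of fixed cost.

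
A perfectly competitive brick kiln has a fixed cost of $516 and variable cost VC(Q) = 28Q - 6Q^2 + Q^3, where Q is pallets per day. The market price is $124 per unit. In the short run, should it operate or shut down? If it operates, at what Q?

Strip out fixed cost: VC = 28Q - 6Q^2 + Q^3. Then AVC = 28 - 6Q + Q^2 and MC = 28 - 12Q + 3Q^2.
AVC hits its minimum where MC = AVC, at Q = 3, giving min AVC = 28 - 6·3 + 3^2 = $19.
Since P = $124 ≥ min AVC = $19, price covers variable cost and the firm should produce.
Solving P = MC: -96 - 12Q + 3Q^2 = 0 ⇒ Q = -4 or 8. On the upward-sloping branch, Q* = 8.
Check: AVC at Q = 8 is $44 ≤ P, so revenue covers variable cost.
Profit = P·Q − TC = 124·8 − 868 = $124.

Produce at Q = 8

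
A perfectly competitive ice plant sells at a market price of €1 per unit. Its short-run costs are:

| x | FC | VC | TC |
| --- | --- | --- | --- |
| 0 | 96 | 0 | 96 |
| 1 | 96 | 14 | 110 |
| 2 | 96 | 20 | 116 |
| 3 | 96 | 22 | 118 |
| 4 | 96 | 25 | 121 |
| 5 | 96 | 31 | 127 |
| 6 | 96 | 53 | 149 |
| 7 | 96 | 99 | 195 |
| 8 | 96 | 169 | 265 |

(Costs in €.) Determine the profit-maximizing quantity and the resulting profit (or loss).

Compute π = P·x − TC at each output: x=0: -96; x=1: -109; x=2: -114; x=3: -115; x=4: -117; x=5: -122; x=6: -143; x=7: -188; x=8: -257.
Profit is highest at x = 0. Equivalently, the lowest AVC in the table is 31/5 ≈ €6.20 at x = 5, and P = €1 falls below it — price never covers variable cost, so the firm shuts down and loses only its fixed cost.

x = 0 (shut down); profit = -€96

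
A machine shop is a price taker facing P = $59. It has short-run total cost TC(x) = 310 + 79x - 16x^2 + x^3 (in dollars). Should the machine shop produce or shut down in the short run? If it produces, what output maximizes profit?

Produce at x = 10

From TC, MC = TC'(x) = 79 - 32x + 3x^2 and AVC = VC/x = 79 - 16x + x^2.
AVC is minimized where dAVC/dx = -16 + 2x = 0, at x = 8; min AVC = 79 - 16·8 + 8^2 = $15.
Since P = $59 ≥ min AVC = $15, price covers variable cost and the firm should produce.
Solving P = MC: 20 - 32x + 3x^2 = 0 ⇒ x = 2/3 or 10. On the upward-sloping branch, x* = 10.
Check: AVC at x = 10 is $19 ≤ P, so revenue covers variable cost.
Profit = P·x − TC = 59·10 − 500 = $90.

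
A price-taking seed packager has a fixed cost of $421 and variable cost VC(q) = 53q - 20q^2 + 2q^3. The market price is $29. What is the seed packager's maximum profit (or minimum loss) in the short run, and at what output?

AVC = 53 - 20q + 2q^2; min AVC = $3 at q = 5. Since P = $29 ≥ min AVC, the firm produces.
With MC = 53 - 40q + 6q^2, P = MC on the upward-sloping part at q* = 6.
TR = 29·6 = 174. TC = 421 + 30 = 451. Profit = 174 − 451 = -$277.
By producing, the firm covers all variable cost plus $144 of fixed cost; shutting down would lose the full $421.

Profit = -$277 at q = 6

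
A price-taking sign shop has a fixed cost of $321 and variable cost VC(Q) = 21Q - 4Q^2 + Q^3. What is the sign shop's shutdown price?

$17 per unit

The shutdown price is the minimum of AVC. VC = 21Q - 4Q^2 + Q^3, so AVC = 21 - 4Q + Q^2.
dAVC/dQ = -4 + 2Q = 0 gives Q = 2. min AVC = 21 - 4·2 + 2^2 = 17.
So the shutdown price is $17.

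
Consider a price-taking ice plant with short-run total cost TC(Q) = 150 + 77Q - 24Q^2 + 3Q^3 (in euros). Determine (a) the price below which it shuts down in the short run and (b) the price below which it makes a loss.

AVC = 77 - 24Q + 3Q^2; minimized at Q = 4, giving min AVC = €29. That is the shutdown price.
ATC = 150/Q + 77 - 24Q + 3Q^2. Setting dATC/dQ = −150/Q^2 − 24 + 6Q = 0 gives Q = 5 (since 6·5^3 − 24·5^2 = 150).
min ATC = 150/5 + 77 − 24·5 + 3·5^2 = €62. That is the break-even price.
Between these two prices the firm operates at a loss; above €62 it earns a profit.

Shutdown price = €29; break-even price = €62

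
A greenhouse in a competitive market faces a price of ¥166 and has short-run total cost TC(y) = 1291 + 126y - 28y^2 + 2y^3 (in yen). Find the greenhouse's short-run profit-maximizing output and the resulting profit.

AVC = 126 - 28y + 2y^2; min AVC = ¥28 at y = 7. Since P = ¥166 ≥ min AVC, the firm produces.
With MC = 126 - 56y + 6y^2, P = MC on the upward-sloping part at y* = 10.
TR = 166·10 = 1660. TC = 1291 + 460 = 1751. Profit = 1660 − 1751 = -¥91.
Shutting down would mean losing the fixed cost of ¥1291, so operating at a loss of ¥91 is better by ¥1200.

Profit = -¥91 at y = 10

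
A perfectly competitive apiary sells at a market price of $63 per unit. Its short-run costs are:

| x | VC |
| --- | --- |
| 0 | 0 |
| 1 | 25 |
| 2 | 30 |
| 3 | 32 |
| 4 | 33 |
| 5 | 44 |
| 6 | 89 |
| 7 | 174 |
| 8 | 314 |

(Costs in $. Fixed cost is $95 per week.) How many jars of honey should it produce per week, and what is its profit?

Tabulate TR − TC: x=0: -95; x=1: -57; x=2: 1; x=3: 62; x=4: 124; x=5: 176; x=6: 194; x=7: 172; x=8: 95.
Profit is maximized at x = 6. AVC there is 89/6 = $14.83 ≤ P, so producing beats shutting down (which would give -$95).

x = 6; profit = $194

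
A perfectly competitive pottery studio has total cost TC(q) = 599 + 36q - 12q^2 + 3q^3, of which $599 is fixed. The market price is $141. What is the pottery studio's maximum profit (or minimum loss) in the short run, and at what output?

Profit = -$149 at q = 5

AVC = 36 - 12q + 3q^2 has its minimum $24 at q = 2; price $141 clears that bar, so the firm operates.
MC = 36 - 24q + 9q^2. Setting P = MC and taking the root on the rising branch gives q* = 5.
TR = 141·5 = 705. TC = 599 + 255 = 854. Profit = 705 − 854 = -$149.
By producing, the firm covers all variable cost plus $450 of fixed cost; shutting down would lose the full $599.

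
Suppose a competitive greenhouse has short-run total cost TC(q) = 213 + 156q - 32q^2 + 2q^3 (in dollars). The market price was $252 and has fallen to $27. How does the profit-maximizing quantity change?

Output falls from 12 to 0 (the firm shuts down)

AVC = 156 - 32q + 2q^2, minimized at q = 8 where min AVC = $28. MC = 156 - 64q + 6q^2.
With P = $252 above the shutdown price, P = MC gives q = 12.
At P = $27 < min AVC = $28, price no longer covers variable cost at any output, so the firm shuts down: q = 0.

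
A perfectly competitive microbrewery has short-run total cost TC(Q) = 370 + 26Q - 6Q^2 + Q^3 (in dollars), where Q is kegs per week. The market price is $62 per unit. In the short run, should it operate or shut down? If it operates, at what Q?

Produce at Q = 6

From TC, MC = TC'(Q) = 26 - 12Q + 3Q^2 and AVC = VC/Q = 26 - 6Q + Q^2.
The AVC parabola has its vertex at Q = 6/2 = 3, where AVC = 26 - 6·3 + 3^2 = $17.
Because $62 ≥ $17, revenue can cover variable cost; the firm operates.
Set P = MC: 62 = 26 - 12Q + 3Q^2 → -36 - 12Q + 3Q^2 = 0. The roots are Q = -2 and Q = 6; the profit-maximizing output is on the rising part of MC, so Q* = 6.
Check: AVC at Q = 6 is $26 ≤ P, so revenue covers variable cost.
Profit = P·Q − TC = 62·6 − 526 = -$154, a loss, but smaller than the $370 fixed cost the firm would lose by shutting down.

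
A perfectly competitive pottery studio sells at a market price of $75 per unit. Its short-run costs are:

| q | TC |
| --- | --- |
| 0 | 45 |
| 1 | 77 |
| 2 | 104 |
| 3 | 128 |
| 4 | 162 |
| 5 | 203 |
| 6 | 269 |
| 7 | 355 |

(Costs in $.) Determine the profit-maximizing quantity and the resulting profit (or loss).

Tabulate TR − TC: q=0: -45; q=1: -2; q=2: 46; q=3: 97; q=4: 138; q=5: 172; q=6: 181; q=7: 170.
Profit is maximized at q = 6. AVC there is 224/6 = $37.33 ≤ P, so producing beats shutting down (which would give -$45).

q = 6; profit = $181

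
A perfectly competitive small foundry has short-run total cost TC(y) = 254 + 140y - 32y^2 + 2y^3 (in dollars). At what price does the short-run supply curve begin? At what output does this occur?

$12 per unit, at y = 8

Short-run supply begins at min AVC. From VC = 140y - 32y^2 + 2y^3, AVC = 140 - 32y + 2y^2.
dAVC/dy = -32 + 4y = 0 gives y = 8. min AVC = 140 - 32·8 + 2·8^2 = 12.
The firm shuts down for any P below $12.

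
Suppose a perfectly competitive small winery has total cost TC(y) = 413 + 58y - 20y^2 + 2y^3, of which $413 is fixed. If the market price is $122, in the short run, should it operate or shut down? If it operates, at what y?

Produce at y = 8

Strip out fixed cost: VC = 58y - 20y^2 + 2y^3. Then AVC = 58 - 20y + 2y^2 and MC = 58 - 40y + 6y^2.
AVC is minimized where dAVC/dy = -20 + 4y = 0, at y = 5; min AVC = 58 - 20·5 + 2·5^2 = $8.
Since P = $122 ≥ min AVC = $8, price covers variable cost and the firm should produce.
Solving P = MC: -64 - 40y + 6y^2 = 0 ⇒ y = -4/3 or 8. On the upward-sloping branch, y* = 8.
Check: AVC at y = 8 is $26 ≤ P, so revenue covers variable cost.
Profit = P·y − TC = 122·8 − 621 = $355.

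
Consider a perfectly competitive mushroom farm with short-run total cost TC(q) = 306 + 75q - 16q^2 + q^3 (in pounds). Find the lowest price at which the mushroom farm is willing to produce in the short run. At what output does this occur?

The firm shuts down when price falls below the minimum of average variable cost. AVC = VC/q = 75 - 16q + q^2.
dAVC/dq = -16 + 2q = 0 gives q = 8. min AVC = 75 - 16·8 + 8^2 = 11.
So the shutdown price is £11.

£11 per unit, at q = 8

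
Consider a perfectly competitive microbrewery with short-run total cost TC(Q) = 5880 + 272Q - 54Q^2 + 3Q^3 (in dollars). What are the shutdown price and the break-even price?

Shutdown price = $29; break-even price = $524

AVC = 272 - 54Q + 3Q^2; minimized at Q = 9, giving min AVC = $29. That is the shutdown price.
ATC = 5880/Q + 272 - 54Q + 3Q^2. Setting dATC/dQ = −5880/Q^2 − 54 + 6Q = 0 gives Q = 14 (since 6·14^3 − 54·14^2 = 5880).
min ATC = 5880/14 + 272 − 54·14 + 3·14^2 = $524. That is the break-even price.
Between these two prices the firm operates at a loss; above $524 it earns a profit.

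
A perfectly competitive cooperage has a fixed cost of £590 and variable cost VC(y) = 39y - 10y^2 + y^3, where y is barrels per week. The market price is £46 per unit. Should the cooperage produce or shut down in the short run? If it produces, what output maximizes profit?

Variable cost is VC = 39y - 10y^2 + y^3, so AVC = VC/y = 39 - 10y + y^2 and MC = dTC/dy = 39 - 20y + 3y^2.
AVC is minimized where dAVC/dy = -10 + 2y = 0, at y = 5; min AVC = 39 - 10·5 + 5^2 = £14.
Because £46 ≥ £14, revenue can cover variable cost; the firm operates.
P = MC gives -7 - 20y + 3y^2 = 0, with roots -1/3 and 7. Take the larger (rising MC): y* = 7.
Check: AVC at y = 7 is £18 ≤ P, so revenue covers variable cost.
Profit = P·y − TC = 46·7 − 716 = -£394, a loss, but smaller than the £590 fixed cost the firm would lose by shutting down.

Produce at y = 7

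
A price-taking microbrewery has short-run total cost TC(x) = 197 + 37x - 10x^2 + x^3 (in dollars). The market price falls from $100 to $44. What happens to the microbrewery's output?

MC = 37 - 20x + 3x^2; the shutdown threshold is min AVC = $12 (at x = 5).
At P = $100 ≥ min AVC, set P = MC on the rising branch: x = 9.
At P = $44 ≥ min AVC, set P = MC: x = 7. The firm stays open but cuts output.

Output falls from 9 to 7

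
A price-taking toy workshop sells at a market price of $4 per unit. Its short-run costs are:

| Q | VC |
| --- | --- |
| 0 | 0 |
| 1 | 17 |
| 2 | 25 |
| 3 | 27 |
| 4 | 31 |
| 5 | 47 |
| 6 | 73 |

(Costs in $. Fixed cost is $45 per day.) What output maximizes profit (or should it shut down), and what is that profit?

Q = 0 (shut down); profit = -$45

Compute π = P·Q − TC at each output: Q=0: -45; Q=1: -58; Q=2: -62; Q=3: -60; Q=4: -60; Q=5: -72; Q=6: -94.
Profit is highest at Q = 0. Equivalently, the lowest AVC in the table is 31/4 ≈ $7.75 at Q = 4, and P = $4 falls below it — price never covers variable cost, so the firm shuts down and loses only its fixed cost.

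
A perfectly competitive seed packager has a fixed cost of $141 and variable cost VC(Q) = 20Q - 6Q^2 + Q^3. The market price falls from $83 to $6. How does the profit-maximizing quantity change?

Output falls from 7 to 0 (the firm shuts down)

MC = 20 - 12Q + 3Q^2; the shutdown threshold is min AVC = $11 (at Q = 3).
At P = $83 ≥ min AVC, set P = MC on the rising branch: Q = 7.
At P = $6 < min AVC = $11, price no longer covers variable cost at any output, so the firm shuts down: Q = 0.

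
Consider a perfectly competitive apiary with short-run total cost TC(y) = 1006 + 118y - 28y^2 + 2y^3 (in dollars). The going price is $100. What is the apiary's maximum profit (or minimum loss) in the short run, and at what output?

Profit = -$358 at y = 9

AVC = 118 - 28y + 2y^2 has its minimum $20 at y = 7; price $100 clears that bar, so the firm operates.
With MC = 118 - 56y + 6y^2, P = MC on the upward-sloping part at y* = 9.
TR = 100·9 = 900. TC = 1006 + 252 = 1258. Profit = 900 − 1258 = -$358.
That loss of $358 beats the $1006 the firm would lose by shutting down; producing recovers $648 of fixed cost.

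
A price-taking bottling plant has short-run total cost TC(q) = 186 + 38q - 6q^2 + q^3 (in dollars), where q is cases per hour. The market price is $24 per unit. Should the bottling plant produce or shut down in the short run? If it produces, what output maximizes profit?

Variable cost is VC = 38q - 6q^2 + q^3, so AVC = VC/q = 38 - 6q + q^2 and MC = dTC/dq = 38 - 12q + 3q^2.
AVC hits its minimum where MC = AVC, at q = 3, giving min AVC = 38 - 6·3 + 3^2 = $29.
With P < min AVC ($24 < $29), every unit sold adds to the loss.
Best response: produce nothing and absorb the $186 fixed cost.

Shut down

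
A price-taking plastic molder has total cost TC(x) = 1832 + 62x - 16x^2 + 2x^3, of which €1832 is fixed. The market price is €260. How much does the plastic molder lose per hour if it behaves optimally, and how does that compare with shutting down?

Profit = -€212 at x = 9

AVC = 62 - 16x + 2x^2 has its minimum €30 at x = 4; price €260 clears that bar, so the firm operates.
MC = 62 - 32x + 6x^2. Setting P = MC and taking the root on the rising branch gives x* = 9.
TR = 260·9 = 2340. TC = 1832 + 720 = 2552. Profit = 2340 − 2552 = -€212.
By producing, the firm covers all variable cost plus €1620 of fixed cost; shutting down would lose the full €1832.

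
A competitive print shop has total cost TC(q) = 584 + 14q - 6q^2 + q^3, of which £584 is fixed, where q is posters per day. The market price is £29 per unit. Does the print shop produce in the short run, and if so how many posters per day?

Produce at q = 5

Strip out fixed cost: VC = 14q - 6q^2 + q^3. Then AVC = 14 - 6q + q^2 and MC = 14 - 12q + 3q^2.
AVC is minimized where dAVC/dq = -6 + 2q = 0, at q = 3; min AVC = 14 - 6·3 + 3^2 = £5.
Because £29 ≥ £5, revenue can cover variable cost; the firm operates.
Set P = MC: 29 = 14 - 12q + 3q^2 → -15 - 12q + 3q^2 = 0. The roots are q = -1 and q = 5; the profit-maximizing output is on the rising part of MC, so q* = 5.
Check: AVC at q = 5 is £9 ≤ P, so revenue covers variable cost.
Profit = P·q − TC = 29·5 − 629 = -£484, a loss, but smaller than the £584 fixed cost the firm would lose by shutting down.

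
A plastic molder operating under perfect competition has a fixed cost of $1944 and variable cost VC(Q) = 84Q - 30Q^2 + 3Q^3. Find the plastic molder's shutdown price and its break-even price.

Shutdown price = $9; break-even price = $273

Shutdown price = min AVC. AVC = 84 - 30Q + 3Q^2, with vertex at Q = 5 and minimum $9.
ATC = 1944/Q + 84 - 30Q + 3Q^2. Setting dATC/dQ = −1944/Q^2 − 30 + 6Q = 0 gives Q = 9 (since 6·9^3 − 30·9^2 = 1944).
min ATC = 1944/9 + 84 − 30·9 + 3·9^2 = $273. That is the break-even price.
Between these two prices the firm operates at a loss; above $273 it earns a profit.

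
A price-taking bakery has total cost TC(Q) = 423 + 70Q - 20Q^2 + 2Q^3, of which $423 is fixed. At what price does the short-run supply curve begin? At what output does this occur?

$20 per unit, at Q = 5

The firm shuts down when price falls below the minimum of average variable cost. AVC = VC/Q = 70 - 20Q + 2Q^2.
dAVC/dQ = -20 + 4Q = 0 gives Q = 5. min AVC = 70 - 20·5 + 2·5^2 = 20.
So the shutdown price is $20.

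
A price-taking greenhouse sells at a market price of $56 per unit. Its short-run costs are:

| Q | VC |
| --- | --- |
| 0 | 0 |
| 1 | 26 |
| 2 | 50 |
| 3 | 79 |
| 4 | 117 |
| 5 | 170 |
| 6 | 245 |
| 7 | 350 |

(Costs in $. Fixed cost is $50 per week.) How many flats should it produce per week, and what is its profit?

Profit at each row (π = 56Q − TC): Q=0: -50; Q=1: -20; Q=2: 12; Q=3: 39; Q=4: 57; Q=5: 60; Q=6: 41; Q=7: -8.
Profit is maximized at Q = 5. AVC there is 170/5 = $34 ≤ P, so producing beats shutting down (which would give -$50).

Q = 5; profit = $60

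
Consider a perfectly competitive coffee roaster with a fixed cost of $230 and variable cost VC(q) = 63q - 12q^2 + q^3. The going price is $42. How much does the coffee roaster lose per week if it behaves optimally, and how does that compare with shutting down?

Profit = -$132 at q = 7

AVC = 63 - 12q + q^2; min AVC = $27 at q = 6. Since P = $42 ≥ min AVC, the firm produces.
MC = 63 - 24q + 3q^2. Setting P = MC and taking the root on the rising branch gives q* = 7.
TR = 42·7 = 294. TC = 230 + 196 = 426. Profit = 294 − 426 = -$132.
Shutting down would mean losing the fixed cost of $230, so operating at a loss of $132 is better by $98.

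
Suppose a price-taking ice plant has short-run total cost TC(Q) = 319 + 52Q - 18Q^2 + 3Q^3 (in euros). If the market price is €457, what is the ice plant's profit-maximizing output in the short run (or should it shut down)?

Strip out fixed cost: VC = 52Q - 18Q^2 + 3Q^3. Then AVC = 52 - 18Q + 3Q^2 and MC = 52 - 36Q + 9Q^2.
AVC is minimized where dAVC/dQ = -18 + 6Q = 0, at Q = 3; min AVC = 52 - 18·3 + 3·3^2 = €25.
P = €457 exceeds min AVC = €25, so the firm stays open.
P = MC gives -405 - 36Q + 9Q^2 = 0, with roots -5 and 9. Take the larger (rising MC): Q* = 9.
Check: AVC at Q = 9 is €133 ≤ P, so revenue covers variable cost.
Profit = P·Q − TC = 457·9 − 1516 = €2597.

Produce at Q = 9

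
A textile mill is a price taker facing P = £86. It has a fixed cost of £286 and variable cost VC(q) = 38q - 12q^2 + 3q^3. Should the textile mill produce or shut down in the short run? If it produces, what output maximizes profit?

Strip out fixed cost: VC = 38q - 12q^2 + 3q^3. Then AVC = 38 - 12q + 3q^2 and MC = 38 - 24q + 9q^2.
AVC hits its minimum where MC = AVC, at q = 2, giving min AVC = 38 - 12·2 + 3·2^2 = £26.
P = £86 exceeds min AVC = £26, so the firm stays open.
Solving P = MC: -48 - 24q + 9q^2 = 0 ⇒ q = -4/3 or 4. On the upward-sloping branch, q* = 4.
Check: AVC at q = 4 is £38 ≤ P, so revenue covers variable cost.
Profit = P·q − TC = 86·4 − 438 = -£94, a loss, but smaller than the £286 fixed cost the firm would lose by shutting down.

Produce at q = 4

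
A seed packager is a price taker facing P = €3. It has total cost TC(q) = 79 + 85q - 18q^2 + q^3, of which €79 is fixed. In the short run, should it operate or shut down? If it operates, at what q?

Shut down

Variable cost is VC = 85q - 18q^2 + q^3, so AVC = VC/q = 85 - 18q + q^2 and MC = dTC/dq = 85 - 36q + 3q^2.
The AVC parabola has its vertex at q = 18/2 = 9, where AVC = 85 - 18·9 + 9^2 = €4.
With P < min AVC (€3 < €4), every unit sold adds to the loss.
Shutting down limits the loss to fixed cost, €79.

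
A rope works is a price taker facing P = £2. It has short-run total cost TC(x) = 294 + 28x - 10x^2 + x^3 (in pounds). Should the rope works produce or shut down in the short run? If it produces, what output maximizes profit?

Shut down

Strip out fixed cost: VC = 28x - 10x^2 + x^3. Then AVC = 28 - 10x + x^2 and MC = 28 - 20x + 3x^2.
AVC is minimized where dAVC/dx = -10 + 2x = 0, at x = 5; min AVC = 28 - 10·5 + 5^2 = £3.
Since P = £2 < min AVC = £3, price fails to cover variable cost at any output.
The firm minimizes its loss by shutting down and losing only its fixed cost of £294.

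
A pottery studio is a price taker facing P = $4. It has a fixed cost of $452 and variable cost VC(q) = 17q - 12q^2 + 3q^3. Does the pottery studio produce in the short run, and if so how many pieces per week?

Shut down

Strip out fixed cost: VC = 17q - 12q^2 + 3q^3. Then AVC = 17 - 12q + 3q^2 and MC = 17 - 24q + 9q^2.
AVC is minimized where dAVC/dq = -12 + 6q = 0, at q = 2; min AVC = 17 - 12·2 + 3·2^2 = $5.
With P < min AVC ($4 < $5), every unit sold adds to the loss.
Shutting down limits the loss to fixed cost, $452.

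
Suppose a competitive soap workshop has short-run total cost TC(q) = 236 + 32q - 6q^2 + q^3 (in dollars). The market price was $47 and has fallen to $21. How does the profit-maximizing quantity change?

AVC = 32 - 6q + q^2, minimized at q = 3 where min AVC = $23. MC = 32 - 12q + 3q^2.
At P = $47 ≥ min AVC, set P = MC on the rising branch: q = 5.
At P = $21 < min AVC = $23, price no longer covers variable cost at any output, so the firm shuts down: q = 0.

Output falls from 5 to 0 (the firm shuts down)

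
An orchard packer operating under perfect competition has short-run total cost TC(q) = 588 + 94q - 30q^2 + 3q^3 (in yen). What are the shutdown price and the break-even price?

Shutdown price = ¥19; break-even price = ¥115

Shutdown price = min AVC. AVC = 94 - 30q + 3q^2, with vertex at q = 5 and minimum ¥19.
ATC = 588/q + 94 - 30q + 3q^2. Setting dATC/dq = −588/q^2 − 30 + 6q = 0 gives q = 7 (since 6·7^3 − 30·7^2 = 588).
min ATC = 588/7 + 94 − 30·7 + 3·7^2 = ¥115. That is the break-even price.
Between these two prices the firm operates at a loss; above ¥115 it earns a profit.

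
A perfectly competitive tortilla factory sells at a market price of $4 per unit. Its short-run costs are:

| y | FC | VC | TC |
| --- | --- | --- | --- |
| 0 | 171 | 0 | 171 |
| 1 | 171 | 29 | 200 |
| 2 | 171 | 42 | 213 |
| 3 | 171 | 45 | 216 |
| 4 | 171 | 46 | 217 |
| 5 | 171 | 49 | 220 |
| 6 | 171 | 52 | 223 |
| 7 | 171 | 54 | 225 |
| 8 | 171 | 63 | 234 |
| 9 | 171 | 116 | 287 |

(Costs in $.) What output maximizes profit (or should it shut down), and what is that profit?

y = 0 (shut down); profit = -$171

Tabulate TR − TC: y=0: -171; y=1: -196; y=2: -205; y=3: -204; y=4: -201; y=5: -200; y=6: -199; y=7: -197; y=8: -202; y=9: -251.
Profit is highest at y = 0. Equivalently, the lowest AVC in the table is 54/7 ≈ $7.71 at y = 7, and P = $4 falls below it — price never covers variable cost, so the firm shuts down and loses only its fixed cost.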